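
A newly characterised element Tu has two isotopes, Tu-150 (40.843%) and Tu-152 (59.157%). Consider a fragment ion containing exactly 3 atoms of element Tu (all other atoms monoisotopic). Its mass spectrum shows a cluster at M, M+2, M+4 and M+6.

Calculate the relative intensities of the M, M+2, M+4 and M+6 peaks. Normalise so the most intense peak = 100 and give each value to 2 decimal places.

15.89 : 69.04 : 100.00 : 48.28

The 3 Tu atoms are independent, so intensities follow the terms of (0.40843 + 0.59157)^3.
P(M) = 0.40843^3 = 0.068132
P(M+2) = 3 × 0.40843^2 × 0.59157^1 = 0.296048
P(M+4) = 3 × 0.40843^1 × 0.59157^2 = 0.428796
P(M+6) = 0.59157^3 = 0.207023
The M+4 peak is largest (0.428796); scaling to 100 gives 15.89 : 69.04 : 100.00 : 48.28.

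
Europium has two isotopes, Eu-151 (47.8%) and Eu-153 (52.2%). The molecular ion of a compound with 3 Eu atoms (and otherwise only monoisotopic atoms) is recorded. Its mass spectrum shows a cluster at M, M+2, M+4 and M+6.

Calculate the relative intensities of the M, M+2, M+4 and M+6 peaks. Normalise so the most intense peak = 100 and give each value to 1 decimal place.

28.0 : 91.6 : 100.0 : 36.4

The 3 Eu atoms are independent, so intensities follow the terms of (0.478 + 0.522)^3.
P(M) = 0.478^3 = 0.109215
P(M+2) = 3 × 0.478^2 × 0.522^1 = 0.357806
P(M+4) = 3 × 0.478^1 × 0.522^2 = 0.390742
P(M+6) = 0.522^3 = 0.142237
The M+4 peak is largest (0.390742); scaling to 100 gives 28.0 : 91.6 : 100.0 : 36.4.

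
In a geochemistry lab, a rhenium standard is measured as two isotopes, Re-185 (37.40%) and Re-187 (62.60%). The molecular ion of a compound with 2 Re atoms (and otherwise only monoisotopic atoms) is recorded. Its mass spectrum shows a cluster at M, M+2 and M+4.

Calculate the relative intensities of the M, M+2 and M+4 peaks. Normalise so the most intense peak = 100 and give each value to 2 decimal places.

29.87 : 100.00 : 83.69

Each Re atom is independently Re-185 (p = 0.3740) or Re-187 (q = 0.6260); the cluster is the binomial expansion (p + q)^2.
P(M) = 0.3740^2 = 0.139876
P(M+2) = 2 × 0.3740^1 × 0.6260^1 = 0.468248
P(M+4) = 0.6260^2 = 0.391876
The M+2 peak is largest (0.468248); scaling to 100 gives 29.87 : 100.00 : 83.69.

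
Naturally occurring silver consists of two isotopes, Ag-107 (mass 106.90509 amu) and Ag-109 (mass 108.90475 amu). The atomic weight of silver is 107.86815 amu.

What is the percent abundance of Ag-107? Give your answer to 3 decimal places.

51.839%

Let x be the fractional abundance of Ag-107; then Ag-109 has abundance 1 − x.
106.90509·x + 108.90475·(1 − x) = 107.86815
(106.90509 − 108.90475)·x = 107.86815 − 108.90475
x = -1.03660 / -1.99966 = 0.51839 → 51.839% Ag-107, 48.161% Ag-109.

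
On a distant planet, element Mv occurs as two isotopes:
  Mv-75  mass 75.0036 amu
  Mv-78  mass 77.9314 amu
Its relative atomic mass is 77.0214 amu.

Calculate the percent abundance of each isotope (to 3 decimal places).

Writing the weighted mean with unknown fraction x of Mv-75:
75.0036·x + 77.9314·(1 − x) = 77.0214
(75.0036 − 77.9314)·x = 77.0214 − 77.9314
x = -0.9100 / -2.9278 = 0.31081 → 31.081% Mv-75, 68.919% Mv-78.

Mv-75: 31.081%, Mv-78: 68.919%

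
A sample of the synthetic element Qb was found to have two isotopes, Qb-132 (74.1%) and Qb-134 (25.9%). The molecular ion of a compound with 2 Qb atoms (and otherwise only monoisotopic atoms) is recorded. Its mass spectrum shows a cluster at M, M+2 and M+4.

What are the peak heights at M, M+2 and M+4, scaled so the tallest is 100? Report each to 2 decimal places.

100.00 : 69.91 : 12.22

Expanding (0.741 + 0.259)^2:
P(M) = 0.741^2 = 0.549081
P(M+2) = 2 × 0.741^1 × 0.259^1 = 0.383838
P(M+4) = 0.259^2 = 0.067081
The M peak is largest (0.549081); scaling to 100 gives 100.00 : 69.91 : 12.22.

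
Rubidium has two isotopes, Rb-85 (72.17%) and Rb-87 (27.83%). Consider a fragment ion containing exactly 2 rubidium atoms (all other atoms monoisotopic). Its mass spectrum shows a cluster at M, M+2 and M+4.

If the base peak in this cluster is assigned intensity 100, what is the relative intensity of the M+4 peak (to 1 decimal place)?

14.9

(0.7217 + 0.2783)^2 gives M 0.5209, M+2 0.4017, M+4 0.0775; the largest is M.
P(M) = C(2,0) × 0.7217^2 × 0.2783^0 = 1 × 0.52085089 × 1.0000 = 0.520851 (base)
P(M+4) = C(2,2) × 0.7217^0 × 0.2783^2 = 1 × 1.0000 × 0.07745089 = 0.077451
Relative intensity = 0.077451 / 0.520851 × 100 = 14.9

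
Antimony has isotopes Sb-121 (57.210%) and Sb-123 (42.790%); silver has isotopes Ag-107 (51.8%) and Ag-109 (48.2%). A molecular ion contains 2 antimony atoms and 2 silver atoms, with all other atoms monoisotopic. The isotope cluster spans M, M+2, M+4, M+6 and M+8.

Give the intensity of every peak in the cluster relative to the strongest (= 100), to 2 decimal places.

23.76 : 79.75 : 100.00 : 55.51 : 11.51

Antimony pattern (n=2): 0.32729841 : 0.48960318 : 0.18309841
Silver pattern (n=2): 0.268324 : 0.499352 : 0.232324
Convolve the two distributions (both contribute in 2-u steps):
  M: 0.32729841×0.268324 = 0.087822
  M+2: 0.32729841×0.499352 + 0.48960318×0.268324 = 0.294809
  M+4: 0.32729841×0.232324 + 0.48960318×0.499352 + 0.18309841×0.268324 = 0.369653
  M+6: 0.48960318×0.232324 + 0.18309841×0.499352 = 0.205177
  M+8: 0.18309841×0.232324 = 0.042538
Scale to base peak (0.369653) = 100: 23.76 : 79.75 : 100.00 : 55.51 : 11.51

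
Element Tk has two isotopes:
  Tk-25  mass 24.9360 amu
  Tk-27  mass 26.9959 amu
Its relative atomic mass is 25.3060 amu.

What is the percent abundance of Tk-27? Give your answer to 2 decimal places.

Let x be the fractional abundance of Tk-25; then Tk-27 has abundance 1 − x.
24.9360·x + 26.9959·(1 − x) = 25.3060
(24.9360 − 26.9959)·x = 25.3060 − 26.9959
x = -1.6899 / -2.0599 = 0.82038 → 82.04% Tk-25, 17.96% Tk-27.

17.96%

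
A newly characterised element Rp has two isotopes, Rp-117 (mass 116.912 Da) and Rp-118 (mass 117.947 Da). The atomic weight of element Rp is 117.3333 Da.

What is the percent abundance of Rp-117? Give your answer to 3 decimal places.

59.295%

With x = fraction of Rp-117 (so Rp-118 is 1 − x):
116.912·x + 117.947·(1 − x) = 117.3333
(116.912 − 117.947)·x = 117.3333 − 117.947
x = -0.6137 / -1.035 = 0.59295 → 59.295% Rp-117, 40.705% Rp-118.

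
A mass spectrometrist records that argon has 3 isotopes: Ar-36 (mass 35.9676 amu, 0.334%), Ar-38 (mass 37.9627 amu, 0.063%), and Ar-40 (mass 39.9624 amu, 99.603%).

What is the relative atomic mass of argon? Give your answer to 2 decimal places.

39.95 amu

Ar = Σ fᵢ·mᵢ = 0.00334 × 35.9676 + 0.00063 × 37.9627 + 0.99603 × 39.9624
= 0.12013 + 0.02392 + 39.80375 = 39.94780 amu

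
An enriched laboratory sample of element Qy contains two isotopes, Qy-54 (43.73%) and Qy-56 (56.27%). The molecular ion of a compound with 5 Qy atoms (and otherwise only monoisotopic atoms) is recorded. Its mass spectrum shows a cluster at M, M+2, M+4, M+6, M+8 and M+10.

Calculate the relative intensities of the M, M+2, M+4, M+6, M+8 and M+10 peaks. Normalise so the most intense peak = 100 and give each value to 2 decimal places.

4.69 : 30.20 : 77.71 : 100.00 : 64.34 : 16.56

The 5 Qy atoms are independent, so intensities follow the terms of (0.4373 + 0.5627)^5.
P(M) = 0.4373^5 = 0.015992
P(M+2) = 5 × 0.4373^4 × 0.5627^1 = 0.102888
P(M+4) = 10 × 0.4373^3 × 0.5627^2 = 0.264784
P(M+6) = 10 × 0.4373^2 × 0.5627^3 = 0.340714
P(M+8) = 5 × 0.4373^1 × 0.5627^4 = 0.219208
P(M+10) = 0.5627^5 = 0.056414
The M+6 peak is largest (0.340714); scaling to 100 gives 4.69 : 30.20 : 77.71 : 100.00 : 64.34 : 16.56.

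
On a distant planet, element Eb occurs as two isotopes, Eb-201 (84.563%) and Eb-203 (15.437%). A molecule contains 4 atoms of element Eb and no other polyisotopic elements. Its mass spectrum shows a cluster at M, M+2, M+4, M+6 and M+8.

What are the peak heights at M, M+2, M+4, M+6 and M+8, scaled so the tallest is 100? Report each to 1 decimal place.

100.0 : 73.0 : 20.0 : 2.4 : 0.1

Each Eb atom is independently Eb-201 (p = 0.84563) or Eb-203 (q = 0.15437); the cluster is the binomial expansion (p + q)^4.
P(M) = 0.84563^4 = 0.511354
P(M+2) = 4 × 0.84563^3 × 0.15437^1 = 0.373391
P(M+4) = 6 × 0.84563^2 × 0.15437^2 = 0.102244
P(M+6) = 4 × 0.84563^1 × 0.15437^3 = 0.012443
P(M+8) = 0.15437^4 = 0.000568
The M peak is largest (0.511354); scaling to 100 gives 100.0 : 73.0 : 20.0 : 2.4 : 0.1.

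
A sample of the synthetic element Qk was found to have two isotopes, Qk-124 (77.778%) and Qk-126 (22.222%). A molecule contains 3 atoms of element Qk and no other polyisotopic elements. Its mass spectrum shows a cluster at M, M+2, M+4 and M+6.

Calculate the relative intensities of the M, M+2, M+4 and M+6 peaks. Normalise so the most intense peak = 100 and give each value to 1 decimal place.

Expanding (0.77778 + 0.22222)^3:
P(M) = 0.77778^3 = 0.470512
P(M+2) = 3 × 0.77778^2 × 0.22222^1 = 0.403290
P(M+4) = 3 × 0.77778^1 × 0.22222^2 = 0.115224
P(M+6) = 0.22222^3 = 0.010974
The M peak is largest (0.470512); scaling to 100 gives 100.0 : 85.7 : 24.5 : 2.3.

100.0 : 85.7 : 24.5 : 2.3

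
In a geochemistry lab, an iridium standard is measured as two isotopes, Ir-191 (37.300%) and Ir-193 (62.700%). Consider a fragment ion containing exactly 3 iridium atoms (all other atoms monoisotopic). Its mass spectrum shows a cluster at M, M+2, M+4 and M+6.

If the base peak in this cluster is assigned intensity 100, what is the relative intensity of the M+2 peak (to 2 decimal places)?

Term probabilities: M 0.0519, M+2 0.2617, M+4 0.4399, M+6 0.2465. Base peak = M+4.
P(M+4) = C(3,2) × 0.37300^1 × 0.62700^2 = 3 × 0.3730 × 0.393129 = 0.439911 (base)
P(M+2) = C(3,1) × 0.37300^2 × 0.62700^1 = 3 × 0.139129 × 0.6270 = 0.261702
Relative intensity = 0.261702 / 0.439911 × 100 = 59.49

59.49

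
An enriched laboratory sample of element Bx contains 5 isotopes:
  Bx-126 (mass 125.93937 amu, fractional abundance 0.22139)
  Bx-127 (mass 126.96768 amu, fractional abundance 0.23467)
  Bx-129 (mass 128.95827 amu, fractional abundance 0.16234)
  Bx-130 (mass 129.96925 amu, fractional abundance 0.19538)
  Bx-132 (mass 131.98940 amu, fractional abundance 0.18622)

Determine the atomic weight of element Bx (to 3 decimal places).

128.585 amu

The abundance-weighted mean is 0.22139 × 125.93937 + 0.23467 × 126.96768 + 0.16234 × 128.95827 + 0.19538 × 129.96925 + 0.18622 × 131.98940
= 27.881717 + 29.795505 + 20.935086 + 25.393392 + 24.579066 = 128.584766 amu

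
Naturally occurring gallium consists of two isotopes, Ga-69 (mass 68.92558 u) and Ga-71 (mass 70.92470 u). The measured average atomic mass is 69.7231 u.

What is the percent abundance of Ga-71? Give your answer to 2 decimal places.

Writing the weighted mean with unknown fraction x of Ga-69:
68.92558·x + 70.92470·(1 − x) = 69.7231
(68.92558 − 70.92470)·x = 69.7231 − 70.92470
x = -1.20160 / -1.99912 = 0.60106 → 60.11% Ga-69, 39.89% Ga-71.

39.89%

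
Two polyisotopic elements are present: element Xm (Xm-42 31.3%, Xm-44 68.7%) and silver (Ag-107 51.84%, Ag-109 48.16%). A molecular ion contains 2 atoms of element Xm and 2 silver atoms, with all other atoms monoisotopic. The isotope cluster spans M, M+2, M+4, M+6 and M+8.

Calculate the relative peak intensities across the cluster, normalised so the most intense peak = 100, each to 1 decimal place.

7.2 : 45.2 : 100.0 : 92.1 : 30.0

Element Xm pattern (n=2): 0.097969 : 0.430062 : 0.471969
Silver pattern (n=2): 0.26873856 : 0.49932288 : 0.23193856
Convolve the two distributions (both contribute in 2-u steps):
  M: 0.097969×0.26873856 = 0.026328
  M+2: 0.097969×0.49932288 + 0.430062×0.26873856 = 0.164492
  M+4: 0.097969×0.23193856 + 0.430062×0.49932288 + 0.471969×0.26873856 = 0.364299
  M+6: 0.430062×0.23193856 + 0.471969×0.49932288 = 0.335413
  M+8: 0.471969×0.23193856 = 0.109468
Scale to base peak (0.364299) = 100: 7.2 : 45.2 : 100.0 : 92.1 : 30.0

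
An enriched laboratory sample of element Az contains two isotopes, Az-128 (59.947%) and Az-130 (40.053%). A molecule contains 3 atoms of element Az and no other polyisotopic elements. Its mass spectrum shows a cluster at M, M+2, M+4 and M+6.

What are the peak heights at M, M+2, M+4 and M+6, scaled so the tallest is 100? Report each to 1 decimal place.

Each Az atom is independently Az-128 (p = 0.59947) or Az-130 (q = 0.40053); the cluster is the binomial expansion (p + q)^3.
P(M) = 0.59947^3 = 0.215428
P(M+2) = 3 × 0.59947^2 × 0.40053^1 = 0.431809
P(M+4) = 3 × 0.59947^1 × 0.40053^2 = 0.288509
P(M+6) = 0.40053^3 = 0.064255
The M+2 peak is largest (0.431809); scaling to 100 gives 49.9 : 100.0 : 66.8 : 14.9.

49.9 : 100.0 : 66.8 : 14.9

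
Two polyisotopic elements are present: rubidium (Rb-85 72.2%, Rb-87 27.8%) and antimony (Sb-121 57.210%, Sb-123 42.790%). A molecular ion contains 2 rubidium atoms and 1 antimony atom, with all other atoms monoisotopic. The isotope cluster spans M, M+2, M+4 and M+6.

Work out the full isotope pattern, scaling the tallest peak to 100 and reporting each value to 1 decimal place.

65.9 : 100.0 : 47.7 : 7.3

Rubidium pattern (n=2): 0.521284 : 0.401432 : 0.077284
Antimony pattern (n=1): 0.5721 : 0.4279
Convolve the two distributions (both contribute in 2-u steps):
  M: 0.521284×0.5721 = 0.298227
  M+2: 0.521284×0.4279 + 0.401432×0.5721 = 0.452717
  M+4: 0.401432×0.4279 + 0.077284×0.5721 = 0.215987
  M+6: 0.077284×0.4279 = 0.033070
Scale to base peak (0.452717) = 100: 65.9 : 100.0 : 47.7 : 7.3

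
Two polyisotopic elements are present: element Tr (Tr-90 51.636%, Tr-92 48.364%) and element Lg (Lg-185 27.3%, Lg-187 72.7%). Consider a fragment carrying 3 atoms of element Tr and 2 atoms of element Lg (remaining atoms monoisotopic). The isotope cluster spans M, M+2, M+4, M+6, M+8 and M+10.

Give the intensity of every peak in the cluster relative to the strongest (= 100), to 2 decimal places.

2.88 : 23.40 : 71.02 : 100.00 : 66.27 : 16.76

Element Tr pattern (n=3): 0.13767585 : 0.38685539 : 0.36234166 : 0.1131271
Element Lg pattern (n=2): 0.074529 : 0.396942 : 0.528529
Convolve the two distributions (both contribute in 2-u steps):
  M: 0.13767585×0.074529 = 0.010261
  M+2: 0.13767585×0.396942 + 0.38685539×0.074529 = 0.083481
  M+4: 0.13767585×0.528529 + 0.38685539×0.396942 + 0.36234166×0.074529 = 0.253330
  M+6: 0.38685539×0.528529 + 0.36234166×0.396942 + 0.1131271×0.074529 = 0.356724
  M+8: 0.36234166×0.528529 + 0.1131271×0.396942 = 0.236413
  M+10: 0.1131271×0.528529 = 0.059791
Scale to base peak (0.356724) = 100: 2.88 : 23.40 : 71.02 : 100.00 : 66.27 : 16.76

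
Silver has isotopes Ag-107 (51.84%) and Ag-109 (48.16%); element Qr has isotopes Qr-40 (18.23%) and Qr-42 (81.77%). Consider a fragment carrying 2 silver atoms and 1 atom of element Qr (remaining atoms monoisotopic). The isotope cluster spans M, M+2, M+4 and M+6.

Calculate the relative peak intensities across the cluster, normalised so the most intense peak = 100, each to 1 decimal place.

Silver pattern (n=2): 0.26873856 : 0.49932288 : 0.23193856
Element Qr pattern (n=1): 0.1823 : 0.8177
Convolve the two distributions (both contribute in 2-u steps):
  M: 0.26873856×0.1823 = 0.048991
  M+2: 0.26873856×0.8177 + 0.49932288×0.1823 = 0.310774
  M+4: 0.49932288×0.8177 + 0.23193856×0.1823 = 0.450579
  M+6: 0.23193856×0.8177 = 0.189656
Scale to base peak (0.450579) = 100: 10.9 : 69.0 : 100.0 : 42.1

10.9 : 69.0 : 100.0 : 42.1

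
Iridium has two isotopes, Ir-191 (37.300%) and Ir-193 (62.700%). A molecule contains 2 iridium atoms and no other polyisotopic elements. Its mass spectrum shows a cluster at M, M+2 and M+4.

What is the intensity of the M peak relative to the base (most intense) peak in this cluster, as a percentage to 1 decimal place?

29.7%

Binomial terms of (0.37300 + 0.62700)^2: M 0.1391, M+2 0.4677, M+4 0.3931 → M+2 is the base peak.
P(M+2) = C(2,1) × 0.37300^1 × 0.62700^1 = 2 × 0.3730 × 0.6270 = 0.467742 (base)
P(M) = C(2,0) × 0.37300^2 × 0.62700^0 = 1 × 0.139129 × 1.0000 = 0.139129
Relative intensity = 0.139129 / 0.467742 × 100 = 29.7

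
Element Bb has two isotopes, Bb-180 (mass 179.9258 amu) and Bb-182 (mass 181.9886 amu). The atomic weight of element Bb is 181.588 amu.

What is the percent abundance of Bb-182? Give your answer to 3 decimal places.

80.580%

Writing the weighted mean with unknown fraction x of Bb-180:
179.9258·x + 181.9886·(1 − x) = 181.588
(179.9258 − 181.9886)·x = 181.588 − 181.9886
x = -0.4006 / -2.0628 = 0.19420 → 19.420% Bb-180, 80.580% Bb-182.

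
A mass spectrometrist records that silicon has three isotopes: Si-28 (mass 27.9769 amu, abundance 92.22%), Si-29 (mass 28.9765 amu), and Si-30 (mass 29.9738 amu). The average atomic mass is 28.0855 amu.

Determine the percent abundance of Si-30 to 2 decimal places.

3.09%

Let x and y be the fractions of Si-29 and Si-30. Then x + y = 1 − 0.9222 = 0.0778 and 28.9765x + 29.9738y = 28.0855 − 0.9222×27.9769 = 2.28520282.
Substituting: 28.9765x + 29.9738(0.0778 − x) = 2.28520282
(28.9765 − 29.9738)x = -0.04675882  ⇒  x = 0.04689, y = 0.03091
Si-29: 4.69%, Si-30: 3.09%.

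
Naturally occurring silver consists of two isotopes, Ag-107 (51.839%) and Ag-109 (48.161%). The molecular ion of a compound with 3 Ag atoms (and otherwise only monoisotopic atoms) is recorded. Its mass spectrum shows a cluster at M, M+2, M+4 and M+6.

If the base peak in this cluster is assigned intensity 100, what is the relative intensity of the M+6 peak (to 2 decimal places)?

(0.51839 + 0.48161)^3 gives M 0.1393, M+2 0.3883, M+4 0.3607, M+6 0.1117; the largest is M+2.
P(M+2) = C(3,1) × 0.51839^2 × 0.48161^1 = 3 × 0.26872819 × 0.48161 = 0.388267 (base)
P(M+6) = C(3,3) × 0.51839^0 × 0.48161^3 = 1 × 1.0000 × 0.11170857 = 0.111709
Relative intensity = 0.111709 / 0.388267 × 100 = 28.77

28.77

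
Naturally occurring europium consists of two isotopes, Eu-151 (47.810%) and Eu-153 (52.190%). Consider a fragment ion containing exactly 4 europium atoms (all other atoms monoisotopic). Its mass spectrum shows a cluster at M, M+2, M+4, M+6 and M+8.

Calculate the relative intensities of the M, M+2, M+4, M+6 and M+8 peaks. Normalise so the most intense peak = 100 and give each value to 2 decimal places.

13.99 : 61.07 : 100.00 : 72.77 : 19.86

Expanding (0.47810 + 0.52190)^4:
P(M) = 0.47810^4 = 0.052249
P(M+2) = 4 × 0.47810^3 × 0.52190^1 = 0.228141
P(M+4) = 6 × 0.47810^2 × 0.52190^2 = 0.373563
P(M+6) = 4 × 0.47810^1 × 0.52190^3 = 0.271857
P(M+8) = 0.52190^4 = 0.074191
The M+4 peak is largest (0.373563); scaling to 100 gives 13.99 : 61.07 : 100.00 : 72.77 : 19.86.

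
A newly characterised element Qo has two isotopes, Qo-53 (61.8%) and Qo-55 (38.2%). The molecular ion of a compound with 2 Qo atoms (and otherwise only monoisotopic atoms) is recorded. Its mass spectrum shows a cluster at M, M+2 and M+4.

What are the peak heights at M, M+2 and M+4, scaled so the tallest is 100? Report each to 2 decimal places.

80.89 : 100.00 : 30.91

Expanding (0.618 + 0.382)^2:
P(M) = 0.618^2 = 0.381924
P(M+2) = 2 × 0.618^1 × 0.382^1 = 0.472152
P(M+4) = 0.382^2 = 0.145924
The M+2 peak is largest (0.472152); scaling to 100 gives 80.89 : 100.00 : 30.91.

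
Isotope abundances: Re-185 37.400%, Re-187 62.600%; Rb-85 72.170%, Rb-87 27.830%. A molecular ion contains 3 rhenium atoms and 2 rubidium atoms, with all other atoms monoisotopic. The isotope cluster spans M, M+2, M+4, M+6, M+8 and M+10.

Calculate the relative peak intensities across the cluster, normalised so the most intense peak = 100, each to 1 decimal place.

Rhenium pattern (n=3): 0.05231362 : 0.26268713 : 0.43968487 : 0.24531438
Rubidium pattern (n=2): 0.52085089 : 0.40169822 : 0.07745089
Convolve the two distributions (both contribute in 2-u steps):
  M: 0.05231362×0.52085089 = 0.027248
  M+2: 0.05231362×0.40169822 + 0.26268713×0.52085089 = 0.157835
  M+4: 0.05231362×0.07745089 + 0.26268713×0.40169822 + 0.43968487×0.52085089 = 0.338583
  M+6: 0.26268713×0.07745089 + 0.43968487×0.40169822 + 0.24531438×0.52085089 = 0.324738
  M+8: 0.43968487×0.07745089 + 0.24531438×0.40169822 = 0.132596
  M+10: 0.24531438×0.07745089 = 0.019000
Scale to base peak (0.338583) = 100: 8.0 : 46.6 : 100.0 : 95.9 : 39.2 : 5.6

8.0 : 46.6 : 100.0 : 95.9 : 39.2 : 5.6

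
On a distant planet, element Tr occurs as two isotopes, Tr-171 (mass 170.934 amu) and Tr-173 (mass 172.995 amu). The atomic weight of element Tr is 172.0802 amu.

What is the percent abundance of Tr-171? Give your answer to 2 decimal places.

Writing the weighted mean with unknown fraction x of Tr-171:
170.934·x + 172.995·(1 − x) = 172.0802
(170.934 − 172.995)·x = 172.0802 − 172.995
x = -0.9148 / -2.061 = 0.44386 → 44.39% Tr-171, 55.61% Tr-173.

44.39%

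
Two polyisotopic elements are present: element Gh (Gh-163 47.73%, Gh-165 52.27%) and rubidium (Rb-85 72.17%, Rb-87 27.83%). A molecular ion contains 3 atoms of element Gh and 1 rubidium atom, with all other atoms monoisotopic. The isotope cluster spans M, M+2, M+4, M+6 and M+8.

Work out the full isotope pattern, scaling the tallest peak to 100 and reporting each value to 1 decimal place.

Element Gh pattern (n=3): 0.10873624 : 0.35723716 : 0.39121697 : 0.14280963
Rubidium pattern (n=1): 0.7217 : 0.2783
Convolve the two distributions (both contribute in 2-u steps):
  M: 0.10873624×0.7217 = 0.078475
  M+2: 0.10873624×0.2783 + 0.35723716×0.7217 = 0.288079
  M+4: 0.35723716×0.2783 + 0.39121697×0.7217 = 0.381760
  M+6: 0.39121697×0.2783 + 0.14280963×0.7217 = 0.211941
  M+8: 0.14280963×0.2783 = 0.039744
Scale to base peak (0.381760) = 100: 20.6 : 75.5 : 100.0 : 55.5 : 10.4

20.6 : 75.5 : 100.0 : 55.5 : 10.4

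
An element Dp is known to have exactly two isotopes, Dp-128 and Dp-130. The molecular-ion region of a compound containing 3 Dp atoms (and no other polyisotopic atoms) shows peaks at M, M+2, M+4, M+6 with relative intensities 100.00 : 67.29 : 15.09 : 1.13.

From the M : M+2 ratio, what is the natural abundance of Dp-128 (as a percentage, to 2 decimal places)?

If p is the fraction of Dp that is Dp-128, then I(M+2)/I(M) = [C(3,1)·p^2·(1−p)] / p^3 = 3·(1−p)/p = 67.29/100.00 = 0.6729
(1−p)/p = 0.6729/3 = 0.2243  ⇒  p = 1/(1 + 0.2243) = 0.8168
Dp-128: 81.68%, Dp-130: 18.32%.

81.68%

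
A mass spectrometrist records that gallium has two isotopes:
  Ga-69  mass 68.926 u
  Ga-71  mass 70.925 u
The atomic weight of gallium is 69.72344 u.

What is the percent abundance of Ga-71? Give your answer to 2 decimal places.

With x = fraction of Ga-69 (so Ga-71 is 1 − x):
68.926·x + 70.925·(1 − x) = 69.72344
(68.926 − 70.925)·x = 69.72344 − 70.925
x = -1.20156 / -1.999 = 0.60108 → 60.11% Ga-69, 39.89% Ga-71.

39.89%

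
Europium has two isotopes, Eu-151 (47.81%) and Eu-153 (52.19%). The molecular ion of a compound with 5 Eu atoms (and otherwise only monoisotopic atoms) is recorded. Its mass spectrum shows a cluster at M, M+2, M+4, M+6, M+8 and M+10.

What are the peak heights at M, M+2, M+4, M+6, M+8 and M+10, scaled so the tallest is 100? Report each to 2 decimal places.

Expanding (0.4781 + 0.5219)^5:
P(M) = 0.4781^5 = 0.024980
P(M+2) = 5 × 0.4781^4 × 0.5219^1 = 0.136343
P(M+4) = 10 × 0.4781^3 × 0.5219^2 = 0.297667
P(M+6) = 10 × 0.4781^2 × 0.5219^3 = 0.324937
P(M+8) = 5 × 0.4781^1 × 0.5219^4 = 0.177353
P(M+10) = 0.5219^5 = 0.038720
The M+6 peak is largest (0.324937); scaling to 100 gives 7.69 : 41.96 : 91.61 : 100.00 : 54.58 : 11.92.

7.69 : 41.96 : 91.61 : 100.00 : 54.58 : 11.92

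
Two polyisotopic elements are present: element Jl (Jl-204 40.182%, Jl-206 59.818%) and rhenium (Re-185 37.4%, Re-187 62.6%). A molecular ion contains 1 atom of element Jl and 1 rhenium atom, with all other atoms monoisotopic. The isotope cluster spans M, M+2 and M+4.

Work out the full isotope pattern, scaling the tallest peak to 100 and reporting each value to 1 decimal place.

31.6 : 100.0 : 78.8

Element Jl pattern (n=1): 0.40182 : 0.59818
Rhenium pattern (n=1): 0.3740 : 0.6260
Convolve the two distributions (both contribute in 2-u steps):
  M: 0.40182×0.3740 = 0.150281
  M+2: 0.40182×0.6260 + 0.59818×0.3740 = 0.475259
  M+4: 0.59818×0.6260 = 0.374461
Scale to base peak (0.475259) = 100: 31.6 : 100.0 : 78.8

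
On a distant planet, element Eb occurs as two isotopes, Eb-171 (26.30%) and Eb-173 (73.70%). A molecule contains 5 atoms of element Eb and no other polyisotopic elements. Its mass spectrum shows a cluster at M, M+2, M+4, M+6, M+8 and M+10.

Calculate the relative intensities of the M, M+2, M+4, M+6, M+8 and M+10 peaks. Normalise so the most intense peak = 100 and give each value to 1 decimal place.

The 5 Eb atoms are independent, so intensities follow the terms of (0.2630 + 0.7370)^5.
P(M) = 0.2630^5 = 0.001258
P(M+2) = 5 × 0.2630^4 × 0.7370^1 = 0.017630
P(M+4) = 10 × 0.2630^3 × 0.7370^2 = 0.098810
P(M+6) = 10 × 0.2630^2 × 0.7370^3 = 0.276894
P(M+8) = 5 × 0.2630^1 × 0.7370^4 = 0.387968
P(M+10) = 0.7370^5 = 0.217439
The M+8 peak is largest (0.387968); scaling to 100 gives 0.3 : 4.5 : 25.5 : 71.4 : 100.0 : 56.0.

0.3 : 4.5 : 25.5 : 71.4 : 100.0 : 56.0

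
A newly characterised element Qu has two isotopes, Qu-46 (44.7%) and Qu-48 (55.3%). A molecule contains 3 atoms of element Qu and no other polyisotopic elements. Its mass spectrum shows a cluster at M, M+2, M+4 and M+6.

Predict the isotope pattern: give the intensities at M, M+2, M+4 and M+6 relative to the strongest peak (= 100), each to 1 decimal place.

21.8 : 80.8 : 100.0 : 41.2

Expanding (0.447 + 0.553)^3:
P(M) = 0.447^3 = 0.089315
P(M+2) = 3 × 0.447^2 × 0.553^1 = 0.331483
P(M+4) = 3 × 0.447^1 × 0.553^2 = 0.410090
P(M+6) = 0.553^3 = 0.169112
The M+4 peak is largest (0.410090); scaling to 100 gives 21.8 : 80.8 : 100.0 : 41.2.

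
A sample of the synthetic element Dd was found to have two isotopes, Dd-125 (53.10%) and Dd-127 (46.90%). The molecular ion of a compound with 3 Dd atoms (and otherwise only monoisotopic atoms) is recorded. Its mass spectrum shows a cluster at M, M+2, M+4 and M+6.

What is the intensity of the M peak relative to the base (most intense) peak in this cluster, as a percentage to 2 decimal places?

37.74%

(0.5310 + 0.4690)^3 gives M 0.1497, M+2 0.3967, M+4 0.3504, M+6 0.1032; the largest is M+2.
P(M+2) = C(3,1) × 0.5310^2 × 0.4690^1 = 3 × 0.281961 × 0.4690 = 0.396719 (base)
P(M) = C(3,0) × 0.5310^3 × 0.4690^0 = 1 × 0.14972129 × 1.0000 = 0.149721
Relative intensity = 0.149721 / 0.396719 × 100 = 37.74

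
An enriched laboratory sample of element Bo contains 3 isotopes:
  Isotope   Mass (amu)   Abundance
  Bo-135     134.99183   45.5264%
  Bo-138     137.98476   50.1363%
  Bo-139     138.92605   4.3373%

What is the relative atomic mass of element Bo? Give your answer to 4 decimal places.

136.6630 amu

Average mass = Σ (abundance × isotope mass) = 0.455264 × 134.99183 + 0.501363 × 137.98476 + 0.043373 × 138.92605
= 61.456920 + 69.180453 + 6.025640 = 136.663013 amu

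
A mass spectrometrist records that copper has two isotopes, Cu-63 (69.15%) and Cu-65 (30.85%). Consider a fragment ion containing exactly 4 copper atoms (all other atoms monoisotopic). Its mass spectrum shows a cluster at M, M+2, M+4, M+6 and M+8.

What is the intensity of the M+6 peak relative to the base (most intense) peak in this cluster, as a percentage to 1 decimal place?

19.9%

Binomial terms of (0.6915 + 0.3085)^4: M 0.2286, M+2 0.4080, M+4 0.2731, M+6 0.0812, M+8 0.0091 → M+2 is the base peak.
P(M+2) = C(4,1) × 0.6915^3 × 0.3085^1 = 4 × 0.33065611 × 0.3085 = 0.408030 (base)
P(M+6) = C(4,3) × 0.6915^1 × 0.3085^3 = 4 × 0.6915 × 0.02936064 = 0.081212
Relative intensity = 0.081212 / 0.408030 × 100 = 19.9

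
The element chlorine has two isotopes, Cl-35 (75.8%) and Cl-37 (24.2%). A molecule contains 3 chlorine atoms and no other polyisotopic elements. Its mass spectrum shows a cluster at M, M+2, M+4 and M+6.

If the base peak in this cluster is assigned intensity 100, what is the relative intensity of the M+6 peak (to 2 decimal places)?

3.25

Binomial terms of (0.758 + 0.242)^3: M 0.4355, M+2 0.4171, M+4 0.1332, M+6 0.0142 → M is the base peak.
P(M) = C(3,0) × 0.758^3 × 0.242^0 = 1 × 0.43551951 × 1.0000 = 0.435520 (base)
P(M+6) = C(3,3) × 0.758^0 × 0.242^3 = 1 × 1.0000 × 0.01417249 = 0.014172
Relative intensity = 0.014172 / 0.435520 × 100 = 3.25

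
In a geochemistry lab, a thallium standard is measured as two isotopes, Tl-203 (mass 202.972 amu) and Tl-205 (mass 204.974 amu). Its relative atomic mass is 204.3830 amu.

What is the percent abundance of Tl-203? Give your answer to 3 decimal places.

Writing the weighted mean with unknown fraction x of Tl-203:
202.972·x + 204.974·(1 − x) = 204.3830
(202.972 − 204.974)·x = 204.3830 − 204.974
x = -0.5910 / -2.002 = 0.29520 → 29.520% Tl-203, 70.480% Tl-205.

29.520%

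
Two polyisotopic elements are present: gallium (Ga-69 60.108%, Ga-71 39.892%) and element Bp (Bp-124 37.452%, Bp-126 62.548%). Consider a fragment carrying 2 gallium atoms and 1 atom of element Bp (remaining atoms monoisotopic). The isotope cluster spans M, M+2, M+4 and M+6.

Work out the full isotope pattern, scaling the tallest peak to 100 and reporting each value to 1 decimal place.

33.4 : 100.0 : 88.7 : 24.5

Gallium pattern (n=2): 0.36129717 : 0.47956567 : 0.15913717
Element Bp pattern (n=1): 0.37452 : 0.62548
Convolve the two distributions (both contribute in 2-u steps):
  M: 0.36129717×0.37452 = 0.135313
  M+2: 0.36129717×0.62548 + 0.47956567×0.37452 = 0.405591
  M+4: 0.47956567×0.62548 + 0.15913717×0.37452 = 0.359559
  M+6: 0.15913717×0.62548 = 0.099537
Scale to base peak (0.405591) = 100: 33.4 : 100.0 : 88.7 : 24.5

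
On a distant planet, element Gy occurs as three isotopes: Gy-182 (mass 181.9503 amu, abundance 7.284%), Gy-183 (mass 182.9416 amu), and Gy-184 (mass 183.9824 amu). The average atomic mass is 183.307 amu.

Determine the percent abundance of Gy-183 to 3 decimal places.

The remaining 92.716% is split between Gy-183 (fraction x) and Gy-184 (fraction 0.92716 − x).
Substituting: 182.9416x + 183.9824(0.92716 − x) = 170.053740148
(182.9416 − 183.9824)x = -0.527381836  ⇒  x = 0.50671, y = 0.42045
Gy-183: 50.671%, Gy-184: 42.045%.

50.671%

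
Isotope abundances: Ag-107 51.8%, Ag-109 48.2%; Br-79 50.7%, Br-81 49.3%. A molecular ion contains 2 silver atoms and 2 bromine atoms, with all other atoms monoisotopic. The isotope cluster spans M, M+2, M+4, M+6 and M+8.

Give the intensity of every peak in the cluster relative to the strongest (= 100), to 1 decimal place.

18.4 : 70.1 : 100.0 : 63.4 : 15.1

Silver pattern (n=2): 0.268324 : 0.499352 : 0.232324
Bromine pattern (n=2): 0.257049 : 0.499902 : 0.243049
Convolve the two distributions (both contribute in 2-u steps):
  M: 0.268324×0.257049 = 0.068972
  M+2: 0.268324×0.499902 + 0.499352×0.257049 = 0.262494
  M+4: 0.268324×0.243049 + 0.499352×0.499902 + 0.232324×0.257049 = 0.374562
  M+6: 0.499352×0.243049 + 0.232324×0.499902 = 0.237506
  M+8: 0.232324×0.243049 = 0.056466
Scale to base peak (0.374562) = 100: 18.4 : 70.1 : 100.0 : 63.4 : 15.1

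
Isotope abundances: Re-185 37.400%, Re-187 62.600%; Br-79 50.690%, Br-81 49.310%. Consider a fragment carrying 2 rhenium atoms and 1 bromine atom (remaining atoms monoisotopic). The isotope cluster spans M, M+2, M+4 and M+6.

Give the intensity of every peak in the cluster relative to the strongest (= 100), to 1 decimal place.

Rhenium pattern (n=2): 0.139876 : 0.468248 : 0.391876
Bromine pattern (n=1): 0.5069 : 0.4931
Convolve the two distributions (both contribute in 2-u steps):
  M: 0.139876×0.5069 = 0.070903
  M+2: 0.139876×0.4931 + 0.468248×0.5069 = 0.306328
  M+4: 0.468248×0.4931 + 0.391876×0.5069 = 0.429535
  M+6: 0.391876×0.4931 = 0.193234
Scale to base peak (0.429535) = 100: 16.5 : 71.3 : 100.0 : 45.0

16.5 : 71.3 : 100.0 : 45.0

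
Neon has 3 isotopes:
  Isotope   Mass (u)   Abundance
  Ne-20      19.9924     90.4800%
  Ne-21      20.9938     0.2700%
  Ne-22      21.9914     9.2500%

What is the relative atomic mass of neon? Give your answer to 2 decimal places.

20.18 u

Average mass = Σ (abundance × isotope mass) = 0.904800 × 19.9924 + 0.002700 × 20.9938 + 0.092500 × 21.9914
= 18.08912 + 0.05668 + 2.03420 = 20.18000 u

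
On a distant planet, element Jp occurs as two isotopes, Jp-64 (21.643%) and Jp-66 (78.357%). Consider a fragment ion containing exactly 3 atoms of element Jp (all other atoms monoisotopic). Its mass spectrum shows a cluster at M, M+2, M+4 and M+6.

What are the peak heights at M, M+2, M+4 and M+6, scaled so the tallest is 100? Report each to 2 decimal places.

2.11 : 22.89 : 82.86 : 100.00

Each Jp atom is independently Jp-64 (p = 0.21643) or Jp-66 (q = 0.78357); the cluster is the binomial expansion (p + q)^3.
P(M) = 0.21643^3 = 0.010138
P(M+2) = 3 × 0.21643^2 × 0.78357^1 = 0.110112
P(M+4) = 3 × 0.21643^1 × 0.78357^2 = 0.398652
P(M+6) = 0.78357^3 = 0.481098
The M+6 peak is largest (0.481098); scaling to 100 gives 2.11 : 22.89 : 82.86 : 100.00.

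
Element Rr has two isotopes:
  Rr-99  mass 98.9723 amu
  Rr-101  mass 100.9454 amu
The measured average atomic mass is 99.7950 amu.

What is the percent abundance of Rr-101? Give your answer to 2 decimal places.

41.70%

With x = fraction of Rr-99 (so Rr-101 is 1 − x):
98.9723·x + 100.9454·(1 − x) = 99.7950
(98.9723 − 100.9454)·x = 99.7950 − 100.9454
x = -1.1504 / -1.9731 = 0.58304 → 58.30% Rr-99, 41.70% Rr-101.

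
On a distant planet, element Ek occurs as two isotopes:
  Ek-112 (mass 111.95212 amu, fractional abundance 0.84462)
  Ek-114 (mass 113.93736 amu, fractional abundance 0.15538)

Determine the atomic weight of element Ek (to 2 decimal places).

112.26 amu

Weight each isotope mass by its fractional abundance: 0.84462 × 111.95212 + 0.15538 × 113.93736
= 94.557000 + 17.703587 = 112.260587 amu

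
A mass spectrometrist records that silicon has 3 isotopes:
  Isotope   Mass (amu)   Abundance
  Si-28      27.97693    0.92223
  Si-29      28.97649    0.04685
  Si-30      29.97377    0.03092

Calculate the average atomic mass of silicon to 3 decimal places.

Weight each isotope mass by its fractional abundance: 0.92223 × 27.97693 + 0.04685 × 28.97649 + 0.03092 × 29.97377
= 25.801164 + 1.357549 + 0.926789 = 28.085502 amu

28.086 amu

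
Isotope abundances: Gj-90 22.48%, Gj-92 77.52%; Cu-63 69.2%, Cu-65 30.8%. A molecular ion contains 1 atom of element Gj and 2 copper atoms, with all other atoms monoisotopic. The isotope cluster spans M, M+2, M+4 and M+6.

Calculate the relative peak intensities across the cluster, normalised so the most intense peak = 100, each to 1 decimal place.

Element Gj pattern (n=1): 0.2248 : 0.7752
Copper pattern (n=2): 0.478864 : 0.426272 : 0.094864
Convolve the two distributions (both contribute in 2-u steps):
  M: 0.2248×0.478864 = 0.107649
  M+2: 0.2248×0.426272 + 0.7752×0.478864 = 0.467041
  M+4: 0.2248×0.094864 + 0.7752×0.426272 = 0.351771
  M+6: 0.7752×0.094864 = 0.073539
Scale to base peak (0.467041) = 100: 23.0 : 100.0 : 75.3 : 15.7

23.0 : 100.0 : 75.3 : 15.7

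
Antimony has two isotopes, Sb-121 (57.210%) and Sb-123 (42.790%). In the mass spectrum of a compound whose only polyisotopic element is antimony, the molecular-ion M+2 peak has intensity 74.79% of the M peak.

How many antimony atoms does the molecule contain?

With n Sb atoms, P(M+2)/P(M) = C(n,1)·p^(n−1)q / p^n = n·q/p = n · 0.42790/0.57210.
n = 0.7479 × 0.57210/0.42790 = 1.00 ≈ 1

1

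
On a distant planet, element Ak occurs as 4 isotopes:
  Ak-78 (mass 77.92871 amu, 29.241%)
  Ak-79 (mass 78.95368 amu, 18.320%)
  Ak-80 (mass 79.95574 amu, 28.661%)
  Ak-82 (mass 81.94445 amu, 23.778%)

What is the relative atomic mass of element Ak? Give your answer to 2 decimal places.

Weight each isotope mass by its fractional abundance: 0.29241 × 77.92871 + 0.18320 × 78.95368 + 0.28661 × 79.95574 + 0.23778 × 81.94445
= 22.787134 + 14.464314 + 22.916115 + 19.484751 = 79.652314 amu

79.65 amu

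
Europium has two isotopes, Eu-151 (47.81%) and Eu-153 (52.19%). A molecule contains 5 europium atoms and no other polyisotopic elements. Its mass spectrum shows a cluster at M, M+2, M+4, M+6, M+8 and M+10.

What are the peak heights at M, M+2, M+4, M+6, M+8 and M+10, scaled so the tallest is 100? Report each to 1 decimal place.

7.7 : 42.0 : 91.6 : 100.0 : 54.6 : 11.9

Expanding (0.4781 + 0.5219)^5:
P(M) = 0.4781^5 = 0.024980
P(M+2) = 5 × 0.4781^4 × 0.5219^1 = 0.136343
P(M+4) = 10 × 0.4781^3 × 0.5219^2 = 0.297667
P(M+6) = 10 × 0.4781^2 × 0.5219^3 = 0.324937
P(M+8) = 5 × 0.4781^1 × 0.5219^4 = 0.177353
P(M+10) = 0.5219^5 = 0.038720
The M+6 peak is largest (0.324937); scaling to 100 gives 7.7 : 42.0 : 91.6 : 100.0 : 54.6 : 11.9.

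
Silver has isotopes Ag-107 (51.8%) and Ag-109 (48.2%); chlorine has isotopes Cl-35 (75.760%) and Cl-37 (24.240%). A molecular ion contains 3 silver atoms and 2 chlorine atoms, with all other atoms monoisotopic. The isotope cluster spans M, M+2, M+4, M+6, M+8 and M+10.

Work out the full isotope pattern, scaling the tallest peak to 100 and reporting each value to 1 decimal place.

22.3 : 76.5 : 100.0 : 61.4 : 17.4 : 1.8

Silver pattern (n=3): 0.13899183 : 0.3879965 : 0.3610315 : 0.11198017
Chlorine pattern (n=2): 0.57395776 : 0.36728448 : 0.05875776
Convolve the two distributions (both contribute in 2-u steps):
  M: 0.13899183×0.57395776 = 0.079775
  M+2: 0.13899183×0.36728448 + 0.3879965×0.57395776 = 0.273743
  M+4: 0.13899183×0.05875776 + 0.3879965×0.36728448 + 0.3610315×0.57395776 = 0.357889
  M+6: 0.3879965×0.05875776 + 0.3610315×0.36728448 + 0.11198017×0.57395776 = 0.219671
  M+8: 0.3610315×0.05875776 + 0.11198017×0.36728448 = 0.062342
  M+10: 0.11198017×0.05875776 = 0.006580
Scale to base peak (0.357889) = 100: 22.3 : 76.5 : 100.0 : 61.4 : 17.4 : 1.8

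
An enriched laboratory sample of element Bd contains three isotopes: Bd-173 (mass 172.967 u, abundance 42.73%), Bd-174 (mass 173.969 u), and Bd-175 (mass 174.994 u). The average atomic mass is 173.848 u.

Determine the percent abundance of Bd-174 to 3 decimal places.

Let x and y be the fractions of Bd-174 and Bd-175. Then x + y = 1 − 0.4273 = 0.5727 and 173.969x + 174.994y = 173.848 − 0.4273×172.967 = 99.9392009.
Substituting: 173.969x + 174.994(0.5727 − x) = 99.9392009
(173.969 − 174.994)x = -0.2798629  ⇒  x = 0.27304, y = 0.29966
Bd-174: 27.304%, Bd-175: 29.966%.

27.304%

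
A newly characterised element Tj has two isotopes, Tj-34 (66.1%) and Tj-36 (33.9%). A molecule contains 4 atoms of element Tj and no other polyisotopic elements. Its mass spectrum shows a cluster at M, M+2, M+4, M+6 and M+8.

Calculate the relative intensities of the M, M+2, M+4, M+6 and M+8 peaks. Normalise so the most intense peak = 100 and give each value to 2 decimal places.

48.75 : 100.00 : 76.93 : 26.30 : 3.37

The 4 Tj atoms are independent, so intensities follow the terms of (0.661 + 0.339)^4.
P(M) = 0.661^4 = 0.190900
P(M+2) = 4 × 0.661^3 × 0.339^1 = 0.391619
P(M+4) = 6 × 0.661^2 × 0.339^2 = 0.301268
P(M+6) = 4 × 0.661^1 × 0.339^3 = 0.103006
P(M+8) = 0.339^4 = 0.013207
The M+2 peak is largest (0.391619); scaling to 100 gives 48.75 : 100.00 : 76.93 : 26.30 : 3.37.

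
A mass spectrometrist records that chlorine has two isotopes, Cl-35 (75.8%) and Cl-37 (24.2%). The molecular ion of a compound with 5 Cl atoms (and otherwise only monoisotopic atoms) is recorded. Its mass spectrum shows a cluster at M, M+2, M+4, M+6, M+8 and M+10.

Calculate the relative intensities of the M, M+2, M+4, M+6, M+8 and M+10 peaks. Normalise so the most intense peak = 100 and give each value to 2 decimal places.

Expanding (0.758 + 0.242)^5:
P(M) = 0.758^5 = 0.250234
P(M+2) = 5 × 0.758^4 × 0.242^1 = 0.399450
P(M+4) = 10 × 0.758^3 × 0.242^2 = 0.255058
P(M+6) = 10 × 0.758^2 × 0.242^3 = 0.081430
P(M+8) = 5 × 0.758^1 × 0.242^4 = 0.012999
P(M+10) = 0.242^5 = 0.000830
The M+2 peak is largest (0.399450); scaling to 100 gives 62.64 : 100.00 : 63.85 : 20.39 : 3.25 : 0.21.

62.64 : 100.00 : 63.85 : 20.39 : 3.25 : 0.21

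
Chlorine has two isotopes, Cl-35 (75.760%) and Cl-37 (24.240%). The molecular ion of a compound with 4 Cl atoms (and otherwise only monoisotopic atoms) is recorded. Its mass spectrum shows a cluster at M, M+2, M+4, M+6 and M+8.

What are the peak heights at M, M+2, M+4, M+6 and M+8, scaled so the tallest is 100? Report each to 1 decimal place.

The 4 Cl atoms are independent, so intensities follow the terms of (0.75760 + 0.24240)^4.
P(M) = 0.75760^4 = 0.329428
P(M+2) = 4 × 0.75760^3 × 0.24240^1 = 0.421612
P(M+4) = 6 × 0.75760^2 × 0.24240^2 = 0.202347
P(M+6) = 4 × 0.75760^1 × 0.24240^3 = 0.043162
P(M+8) = 0.24240^4 = 0.003452
The M+2 peak is largest (0.421612); scaling to 100 gives 78.1 : 100.0 : 48.0 : 10.2 : 0.8.

78.1 : 100.0 : 48.0 : 10.2 : 0.8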